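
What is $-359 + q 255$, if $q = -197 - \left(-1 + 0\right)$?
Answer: $-50339$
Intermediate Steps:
$q = -196$ ($q = -197 - -1 = -197 + 1 = -196$)
$-359 + q 255 = -359 - 49980 = -50339$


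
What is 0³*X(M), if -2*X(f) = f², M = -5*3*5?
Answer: 0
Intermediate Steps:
M = -75 (M = -15*5 = -75)
X(f) = -f²/2
0³*X(M) = 0³*(-½*(-75)²) = 0*(-½*5625) = 0*(-5625/2) = 0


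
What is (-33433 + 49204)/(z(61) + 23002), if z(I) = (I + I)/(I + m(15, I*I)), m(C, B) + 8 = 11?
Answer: 168224/245375 ≈ 0.68558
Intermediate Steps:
m(C, B) = 3 (m(C, B) = -8 + 11 = 3)
z(I) = 2*I/(3 + I) (z(I) = (I + I)/(I + 3) = (2*I)/(3 + I) = 2*I/(3 + I))
(-33433 + 49204)/(z(61) + 23002) = (-33433 + 49204)/(2*61/(3 + 61) + 23002) = 15771/(2*61/64 + 23002) = 15771/(2*61*(1/64) + 23002) = 15771/(61/32 + 23002) = 15771/(736125/32) = 15771*(32/736125) = 168224/245375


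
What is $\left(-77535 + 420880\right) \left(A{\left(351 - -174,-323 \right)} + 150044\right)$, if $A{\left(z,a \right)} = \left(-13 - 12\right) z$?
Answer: $47010454055$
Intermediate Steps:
$A{\left(z,a \right)} = - 25 z$
$\left(-77535 + 420880\right) \left(A{\left(351 - -174,-323 \right)} + 150044\right) = \left(-77535 + 420880\right) \left(- 25 \left(351 - -174\right) + 150044\right) = 343345 \left(- 25 \left(351 + 174\right) + 150044\right) = 343345 \left(\left(-25\right) 525 + 150044\right) = 343345 \left(-13125 + 150044\right) = 343345 \cdot 136919 = 47010454055$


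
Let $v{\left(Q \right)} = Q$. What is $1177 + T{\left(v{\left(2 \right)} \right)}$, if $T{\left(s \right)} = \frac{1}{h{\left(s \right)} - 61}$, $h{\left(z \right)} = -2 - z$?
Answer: $\frac{76504}{65} \approx 1177.0$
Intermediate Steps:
$T{\left(s \right)} = \frac{1}{-63 - s}$ ($T{\left(s \right)} = \frac{1}{\left(-2 - s\right) - 61} = \frac{1}{-63 - s}$)
$1177 + T{\left(v{\left(2 \right)} \right)} = 1177 - \frac{1}{63 + 2} = 1177 - \frac{1}{65} = \frac{76504}{65}$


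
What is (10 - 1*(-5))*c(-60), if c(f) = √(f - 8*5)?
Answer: 150*I ≈ 150.0*I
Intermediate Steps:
c(f) = √(-40 + f) (c(f) = √(f - 40) = √(-40 + f))
(10 - 1*(-5))*c(-60) = (10 - 1*(-5))*√(-40 - 60) = (10 + 5)*√(-100) = 15*(10*I) = 150*I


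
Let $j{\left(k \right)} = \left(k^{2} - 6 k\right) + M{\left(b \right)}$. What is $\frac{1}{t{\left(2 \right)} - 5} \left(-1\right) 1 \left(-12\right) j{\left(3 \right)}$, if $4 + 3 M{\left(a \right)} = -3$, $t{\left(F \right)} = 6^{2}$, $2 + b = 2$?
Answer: $- \frac{136}{31} \approx -4.3871$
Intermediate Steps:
$b = 0$ ($b = -2 + 2 = 0$)
$t{\left(F \right)} = 36$
$M{\left(a \right)} = - \frac{7}{3}$ ($M{\left(a \right)} = - \frac{4}{3} + \frac{1}{3} \left(-3\right) = - \frac{4}{3} - 1 = - \frac{7}{3}$)
$j{\left(k \right)} = - \frac{7}{3} + k^{2} - 6 k$ ($j{\left(k \right)} = \left(k^{2} - 6 k\right) - \frac{7}{3} = - \frac{7}{3} + k^{2} - 6 k$)
$\frac{1}{t{\left(2 \right)} - 5} \left(-1\right) 1 \left(-12\right) j{\left(3 \right)} = \frac{1}{36 - 5} \left(-1\right) 1 \left(-12\right) \left(- \frac{7}{3} + 3^{2} - 18\right) = \frac{1}{31} \left(-1\right) 1 \left(-12\right) \left(- \frac{7}{3} + 9 - 18\right) = \frac{1}{31} \left(-1\right) 1 \left(-12\right) \left(- \frac{34}{3}\right) = \left(- \frac{1}{31}\right) 1 \left(-12\right) \left(- \frac{34}{3}\right) = \left(- \frac{1}{31}\right) \left(-12\right) \left(- \frac{34}{3}\right) = \frac{12}{31} \left(- \frac{34}{3}\right) = - \frac{136}{31}$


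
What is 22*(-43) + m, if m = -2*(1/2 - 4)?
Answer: -939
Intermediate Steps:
m = 7 (m = -2*(1/2 - 4) = -2*(-7/2) = 7)
22*(-43) + m = 22*(-43) + 7 = -946 + 7 = -939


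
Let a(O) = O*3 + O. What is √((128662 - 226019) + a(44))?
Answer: I*√97181 ≈ 311.74*I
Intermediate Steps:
a(O) = 4*O (a(O) = 3*O + O = 4*O)
√((128662 - 226019) + a(44)) = √((128662 - 226019) + 4*44) = √(-97357 + 176) = √(-97181) = I*√97181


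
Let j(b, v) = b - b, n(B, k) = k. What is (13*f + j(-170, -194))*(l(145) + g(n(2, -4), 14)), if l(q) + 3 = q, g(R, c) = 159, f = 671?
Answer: 2625623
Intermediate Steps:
j(b, v) = 0
l(q) = -3 + q
(13*f + j(-170, -194))*(l(145) + g(n(2, -4), 14)) = (13*671 + 0)*((-3 + 145) + 159) = (8723 + 0)*(142 + 159) = 8723*301 = 2625623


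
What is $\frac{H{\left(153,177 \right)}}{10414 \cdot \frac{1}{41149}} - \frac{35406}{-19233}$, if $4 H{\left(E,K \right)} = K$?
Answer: $\frac{15728442805}{89018872} \approx 176.69$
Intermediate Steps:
$H{\left(E,K \right)} = \frac{K}{4}$
$\frac{H{\left(153,177 \right)}}{10414 \cdot \frac{1}{41149}} - \frac{35406}{-19233} = \frac{\frac{1}{4} \cdot 177}{10414 \cdot \frac{1}{41149}} - \frac{35406}{-19233} = \frac{177}{4 \cdot 10414 \cdot \frac{1}{41149}} - - \frac{3934}{2137} = \frac{177}{4 \cdot \frac{10414}{41149}} + \frac{3934}{2137} = \frac{177}{4} \cdot \frac{41149}{10414} + \frac{3934}{2137} = \frac{7283373}{41656} + \frac{3934}{2137} = \frac{15728442805}{89018872}$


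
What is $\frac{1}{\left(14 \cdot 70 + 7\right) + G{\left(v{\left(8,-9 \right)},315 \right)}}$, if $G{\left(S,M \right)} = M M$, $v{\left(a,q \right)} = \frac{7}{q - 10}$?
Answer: $\frac{1}{100212} \approx 9.9788 \cdot 10^{-6}$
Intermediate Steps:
$v{\left(a,q \right)} = \frac{7}{-10 + q}$
$G{\left(S,M \right)} = M^{2}$
$\frac{1}{\left(14 \cdot 70 + 7\right) + G{\left(v{\left(8,-9 \right)},315 \right)}} = \frac{1}{\left(14 \cdot 70 + 7\right) + 315^{2}} = \frac{1}{\left(980 + 7\right) + 99225} = \frac{1}{987 + 99225} = \frac{1}{100212}$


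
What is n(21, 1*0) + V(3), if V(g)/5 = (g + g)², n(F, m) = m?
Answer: 180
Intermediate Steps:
V(g) = 20*g² (V(g) = 5*(g + g)² = 5*(2*g)² = 5*(4*g²) = 20*g²)
n(21, 1*0) + V(3) = 1*0 + 20*3² = 0 + 20*9 = 0 + 180 = 180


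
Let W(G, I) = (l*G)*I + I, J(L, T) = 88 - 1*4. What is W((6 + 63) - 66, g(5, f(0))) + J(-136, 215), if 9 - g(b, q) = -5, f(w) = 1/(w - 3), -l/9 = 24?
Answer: -8974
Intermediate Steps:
l = -216 (l = -9*24 = -216)
f(w) = 1/(-3 + w)
g(b, q) = 14 (g(b, q) = 9 - 1*(-5) = 9 + 5 = 14)
J(L, T) = 84 (J(L, T) = 88 - 4 = 84)
W(G, I) = I - 216*G*I (W(G, I) = (-216*G)*I + I = -216*G*I + I = I - 216*G*I)
W((6 + 63) - 66, g(5, f(0))) + J(-136, 215) = 14*(1 - 216*((6 + 63) - 66)) + 84 = 14*(1 - 216*(69 - 66)) + 84 = 14*(1 - 216*3) + 84 = 14*(1 - 648) + 84 = 14*(-647) + 84 = -9058 + 84 = -8974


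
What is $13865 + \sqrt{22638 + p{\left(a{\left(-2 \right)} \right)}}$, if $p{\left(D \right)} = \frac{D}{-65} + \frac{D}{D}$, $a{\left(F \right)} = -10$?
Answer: $13865 + \frac{3 \sqrt{425113}}{13} \approx 14015.0$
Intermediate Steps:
$p{\left(D \right)} = 1 - \frac{D}{65}$ ($p{\left(D \right)} = D \left(- \frac{1}{65}\right) + 1 = - \frac{D}{65} + 1 = 1 - \frac{D}{65}$)
$13865 + \sqrt{22638 + p{\left(a{\left(-2 \right)} \right)}} = 13865 + \sqrt{22638 + \left(1 - - \frac{2}{13}\right)} = 13865 + \sqrt{22638 + \left(1 + \frac{2}{13}\right)} = 13865 + \sqrt{22638 + \frac{15}{13}} = 13865 + \sqrt{\frac{294309}{13}} = 13865 + \frac{3 \sqrt{425113}}{13}$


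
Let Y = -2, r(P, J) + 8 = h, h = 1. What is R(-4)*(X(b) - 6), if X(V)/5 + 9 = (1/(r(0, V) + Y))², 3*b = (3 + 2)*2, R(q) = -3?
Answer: 4126/27 ≈ 152.81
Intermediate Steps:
r(P, J) = -7 (r(P, J) = -8 + 1 = -7)
b = 10/3 (b = ((3 + 2)*2)/3 = (5*2)/3 = (⅓)*10 = 10/3 ≈ 3.3333)
X(V) = -3640/81 (X(V) = -45 + 5*(1/(-7 - 2))² = -45 + 5*(1/(-9))² = -45 + 5*(-⅑)² = -45 + 5*(1/81) = -45 + 5/81 = -3640/81)
R(-4)*(X(b) - 6) = -3*(-3640/81 - 6) = -3*(-4126/81) = 4126/27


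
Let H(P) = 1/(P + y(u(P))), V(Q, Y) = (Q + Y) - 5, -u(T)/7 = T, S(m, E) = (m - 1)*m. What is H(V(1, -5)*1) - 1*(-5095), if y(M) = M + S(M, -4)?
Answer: 20176201/3960 ≈ 5095.0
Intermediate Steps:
S(m, E) = m*(-1 + m) (S(m, E) = (-1 + m)*m = m*(-1 + m))
u(T) = -7*T
V(Q, Y) = -5 + Q + Y
y(M) = M + M*(-1 + M)
H(P) = 1/(P + 49*P**2) (H(P) = 1/(P + (-7*P)**2) = 1/(P + 49*P**2))
H(V(1, -5)*1) - 1*(-5095) = 1/((((-5 + 1 - 5)*1))*(1 + 49*((-5 + 1 - 5)*1))) - 1*(-5095) = 1/(((-9*1))*(1 + 49*(-9*1))) + 5095 = 1/((-9)*(1 + 49*(-9))) + 5095 = -1/(9*(1 - 441)) + 5095 = -1/9/(-440) + 5095 = -1/9*(-1/440) + 5095 = 1/3960 + 5095 = 20176201/3960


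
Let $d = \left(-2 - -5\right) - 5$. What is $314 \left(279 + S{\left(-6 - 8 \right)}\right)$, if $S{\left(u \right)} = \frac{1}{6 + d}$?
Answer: $\frac{175369}{2} \approx 87685.0$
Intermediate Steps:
$d = -2$ ($d = \left(-2 + 5\right) - 5 = 3 - 5 = -2$)
$S{\left(u \right)} = \frac{1}{4}$ ($S{\left(u \right)} = \frac{1}{6 - 2} = \frac{1}{4}$)
$314 \left(279 + S{\left(-6 - 8 \right)}\right) = 314 \left(279 + \frac{1}{4}\right) = 314 \cdot \frac{1117}{4} = \frac{175369}{2}$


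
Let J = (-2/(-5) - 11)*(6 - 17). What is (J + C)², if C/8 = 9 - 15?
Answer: 117649/25 ≈ 4706.0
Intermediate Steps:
C = -48 (C = 8*(9 - 15) = 8*(-6) = -48)
J = 583/5 (J = (-⅕*(-2) - 11)*(-11) = (⅖ - 11)*(-11) = -53/5*(-11) = 583/5 ≈ 116.60)
(J + C)² = (583/5 - 48)² = (343/5)² = 117649/25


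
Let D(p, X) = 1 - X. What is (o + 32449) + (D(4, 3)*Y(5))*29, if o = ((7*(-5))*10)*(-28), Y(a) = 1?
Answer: 42191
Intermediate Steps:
o = 9800 (o = -35*10*(-28) = -350*(-28) = 9800)
(o + 32449) + (D(4, 3)*Y(5))*29 = (9800 + 32449) + ((1 - 1*3)*1)*29 = 42249 + ((1 - 3)*1)*29 = 42249 - 2*1*29 = 42249 - 2*29 = 42249 - 58 = 42191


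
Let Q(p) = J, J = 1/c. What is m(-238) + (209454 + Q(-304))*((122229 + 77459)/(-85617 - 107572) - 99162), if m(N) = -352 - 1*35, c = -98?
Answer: -196615125339314630/9466261 ≈ -2.0770e+10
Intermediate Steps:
m(N) = -387 (m(N) = -352 - 35 = -387)
J = -1/98 (J = 1/(-98) = -1/98 ≈ -0.010204)
Q(p) = -1/98
m(-238) + (209454 + Q(-304))*((122229 + 77459)/(-85617 - 107572) - 99162) = -387 + (209454 - 1/98)*((122229 + 77459)/(-85617 - 107572) - 99162) = -387 + 20526491*(199688/(-193189) - 99162)/98 = -387 + 20526491*(199688*(-1/193189) - 99162)/98 = -387 + 20526491*(-199688/193189 - 99162)/98 = -387 + (20526491/98)*(-19157207306/193189) = -387 - 196615121675871623/9466261 = -196615125339314630/9466261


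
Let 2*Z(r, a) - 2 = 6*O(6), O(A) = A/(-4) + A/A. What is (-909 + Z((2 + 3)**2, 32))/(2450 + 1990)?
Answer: -1819/8880 ≈ -0.20484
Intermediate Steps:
O(A) = 1 - A/4 (O(A) = A*(-1/4) + 1 = -A/4 + 1 = 1 - A/4)
Z(r, a) = -1/2 (Z(r, a) = 1 + (6*(1 - 1/4*6))/2 = 1 + (6*(1 - 3/2))/2 = 1 + (6*(-1/2))/2 = 1 + (1/2)*(-3) = 1 - 3/2 = -1/2)
(-909 + Z((2 + 3)**2, 32))/(2450 + 1990) = (-909 - 1/2)/(2450 + 1990) = -1819/2/4440 = -1819/2*1/4440 = -1819/8880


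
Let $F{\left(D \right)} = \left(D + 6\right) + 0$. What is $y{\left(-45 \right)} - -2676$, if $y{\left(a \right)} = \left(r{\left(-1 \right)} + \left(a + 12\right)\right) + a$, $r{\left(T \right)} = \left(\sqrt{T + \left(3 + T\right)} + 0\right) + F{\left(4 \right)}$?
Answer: $2609$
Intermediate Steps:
$F{\left(D \right)} = 6 + D$ ($F{\left(D \right)} = \left(6 + D\right) + 0 = 6 + D$)
$r{\left(T \right)} = 10 + \sqrt{3 + 2 T}$ ($r{\left(T \right)} = \left(\sqrt{T + \left(3 + T\right)} + 0\right) + \left(6 + 4\right) = \left(\sqrt{3 + 2 T} + 0\right) + 10 = \sqrt{3 + 2 T} + 10 = 10 + \sqrt{3 + 2 T}$)
$y{\left(a \right)} = 23 + 2 a$ ($y{\left(a \right)} = \left(\left(10 + \sqrt{3 + 2 \left(-1\right)}\right) + \left(a + 12\right)\right) + a = \left(\left(10 + \sqrt{3 - 2}\right) + \left(12 + a\right)\right) + a = \left(\left(10 + \sqrt{1}\right) + \left(12 + a\right)\right) + a = \left(\left(10 + 1\right) + \left(12 + a\right)\right) + a = \left(11 + \left(12 + a\right)\right) + a = \left(23 + a\right) + a = 23 + 2 a$)
$y{\left(-45 \right)} - -2676 = \left(23 + 2 \left(-45\right)\right) - -2676 = \left(23 - 90\right) + 2676 = -67 + 2676 = 2609$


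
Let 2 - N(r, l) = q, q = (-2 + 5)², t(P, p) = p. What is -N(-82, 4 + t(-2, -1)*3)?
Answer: 7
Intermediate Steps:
q = 9 (q = 3² = 9)
N(r, l) = -7 (N(r, l) = 2 - 1*9 = 2 - 9 = -7)
-N(-82, 4 + t(-2, -1)*3) = -1*(-7) = 7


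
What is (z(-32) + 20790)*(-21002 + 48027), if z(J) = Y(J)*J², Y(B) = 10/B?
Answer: 553201750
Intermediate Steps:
z(J) = 10*J (z(J) = (10/J)*J² = 10*J)
(z(-32) + 20790)*(-21002 + 48027) = (10*(-32) + 20790)*(-21002 + 48027) = (-320 + 20790)*27025 = 20470*27025 = 553201750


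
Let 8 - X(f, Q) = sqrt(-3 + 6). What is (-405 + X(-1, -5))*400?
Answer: -158800 - 400*sqrt(3) ≈ -1.5949e+5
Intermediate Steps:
X(f, Q) = 8 - sqrt(3) (X(f, Q) = 8 - sqrt(-3 + 6) = 8 - sqrt(3))
(-405 + X(-1, -5))*400 = (-405 + (8 - sqrt(3)))*400 = (-397 - sqrt(3))*400 = -158800 - 400*sqrt(3)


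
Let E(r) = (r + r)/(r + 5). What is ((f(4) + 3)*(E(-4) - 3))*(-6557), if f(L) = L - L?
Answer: 216381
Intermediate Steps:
E(r) = 2*r/(5 + r) (E(r) = (2*r)/(5 + r) = 2*r/(5 + r))
f(L) = 0
((f(4) + 3)*(E(-4) - 3))*(-6557) = ((0 + 3)*(2*(-4)/(5 - 4) - 3))*(-6557) = (3*(2*(-4)/1 - 3))*(-6557) = (3*(2*(-4)*1 - 3))*(-6557) = (3*(-8 - 3))*(-6557) = (3*(-11))*(-6557) = -33*(-6557) = 216381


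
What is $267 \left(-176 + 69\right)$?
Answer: $-28569$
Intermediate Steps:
$267 \left(-176 + 69\right) = 267 \left(-107\right) = -28569$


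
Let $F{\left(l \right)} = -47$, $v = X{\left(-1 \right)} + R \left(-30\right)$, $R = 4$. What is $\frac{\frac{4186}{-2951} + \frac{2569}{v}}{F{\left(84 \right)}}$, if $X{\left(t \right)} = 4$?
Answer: $\frac{620515}{1237604} \approx 0.50138$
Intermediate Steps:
$v = -116$ ($v = 4 + 4 \left(-30\right) = 4 - 120 = -116$)
$\frac{\frac{4186}{-2951} + \frac{2569}{v}}{F{\left(84 \right)}} = \frac{\frac{4186}{-2951} + \frac{2569}{-116}}{-47} = \left(4186 \left(- \frac{1}{2951}\right) + 2569 \left(- \frac{1}{116}\right)\right) \left(- \frac{1}{47}\right) = \left(- \frac{322}{227} - \frac{2569}{116}\right) \left(- \frac{1}{47}\right) = \left(- \frac{620515}{26332}\right) \left(- \frac{1}{47}\right) = \frac{620515}{1237604}$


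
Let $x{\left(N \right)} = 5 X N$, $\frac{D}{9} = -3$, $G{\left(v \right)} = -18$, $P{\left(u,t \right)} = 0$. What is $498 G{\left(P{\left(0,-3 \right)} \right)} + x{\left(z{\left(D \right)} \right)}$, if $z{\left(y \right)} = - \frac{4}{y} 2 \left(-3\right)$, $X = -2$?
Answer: $- \frac{80596}{9} \approx -8955.1$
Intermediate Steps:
$D = -27$ ($D = 9 \left(-3\right) = -27$)
$z{\left(y \right)} = \frac{24}{y}$ ($z{\left(y \right)} = - \frac{8}{y} \left(-3\right) = \frac{24}{y}$)
$x{\left(N \right)} = - 10 N$ ($x{\left(N \right)} = 5 \left(- 2 N\right) = - 10 N$)
$498 G{\left(P{\left(0,-3 \right)} \right)} + x{\left(z{\left(D \right)} \right)} = 498 \left(-18\right) - 10 \frac{24}{-27} = -8964 - 10 \cdot 24 \left(- \frac{1}{27}\right) = -8964 - - \frac{80}{9} = -8964 + \frac{80}{9} = - \frac{80596}{9}$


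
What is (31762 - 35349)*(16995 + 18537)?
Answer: -127453284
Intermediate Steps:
(31762 - 35349)*(16995 + 18537) = -3587*35532 = -127453284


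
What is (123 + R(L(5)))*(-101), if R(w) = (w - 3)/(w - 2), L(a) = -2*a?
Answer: -150389/12 ≈ -12532.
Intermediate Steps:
R(w) = (-3 + w)/(-2 + w)
(123 + R(L(5)))*(-101) = (123 + (-3 - 2*5)/(-2 - 2*5))*(-101) = (123 + (-3 - 10)/(-2 - 10))*(-101) = (123 - 13/(-12))*(-101) = (123 - 1/12*(-13))*(-101) = (123 + 13/12)*(-101) = (1489/12)*(-101) = -150389/12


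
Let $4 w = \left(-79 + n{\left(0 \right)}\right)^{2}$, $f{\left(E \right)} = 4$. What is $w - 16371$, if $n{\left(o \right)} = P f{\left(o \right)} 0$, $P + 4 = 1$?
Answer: $- \frac{59243}{4} \approx -14811.0$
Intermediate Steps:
$P = -3$ ($P = -4 + 1 = -3$)
$n{\left(o \right)} = 0$ ($n{\left(o \right)} = \left(-3\right) 4 \cdot 0 = \left(-12\right) 0 = 0$)
$w = \frac{6241}{4}$ ($w = \frac{\left(-79 + 0\right)^{2}}{4} = \frac{\left(-79\right)^{2}}{4} = \frac{1}{4} \cdot 6241 = \frac{6241}{4} \approx 1560.3$)
$w - 16371 = \frac{6241}{4} - 16371 = - \frac{59243}{4}$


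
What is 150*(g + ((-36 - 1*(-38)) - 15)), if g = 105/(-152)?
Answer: -156075/76 ≈ -2053.6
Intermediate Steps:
g = -105/152 (g = 105*(-1/152) = -105/152 ≈ -0.69079)
150*(g + ((-36 - 1*(-38)) - 15)) = 150*(-105/152 + ((-36 - 1*(-38)) - 15)) = 150*(-105/152 + ((-36 + 38) - 15)) = 150*(-105/152 + (2 - 15)) = 150*(-105/152 - 13) = 150*(-2081/152) = -156075/76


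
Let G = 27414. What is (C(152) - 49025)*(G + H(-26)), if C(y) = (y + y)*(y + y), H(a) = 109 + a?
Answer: 1193122327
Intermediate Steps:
C(y) = 4*y² (C(y) = (2*y)*(2*y) = 4*y²)
(C(152) - 49025)*(G + H(-26)) = (4*152² - 49025)*(27414 + (109 - 26)) = (4*23104 - 49025)*(27414 + 83) = (92416 - 49025)*27497 = 43391*27497 = 1193122327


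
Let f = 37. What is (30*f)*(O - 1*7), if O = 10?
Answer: 3330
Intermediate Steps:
(30*f)*(O - 1*7) = (30*37)*(10 - 1*7) = 1110*(10 - 7) = 1110*3 = 3330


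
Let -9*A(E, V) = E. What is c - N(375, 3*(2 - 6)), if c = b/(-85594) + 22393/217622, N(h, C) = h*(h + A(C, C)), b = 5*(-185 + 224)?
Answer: -657188225225337/4656784367 ≈ -1.4113e+5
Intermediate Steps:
A(E, V) = -E/9
b = 195 (b = 5*39 = 195)
N(h, C) = h*(h - C/9)
c = 468567538/4656784367 (c = 195/(-85594) + 22393/217622 = 195*(-1/85594) + 22393*(1/217622) = -195/85594 + 22393/217622 = 468567538/4656784367 ≈ 0.10062)
c - N(375, 3*(2 - 6)) = 468567538/4656784367 - 375*(-3*(2 - 6) + 9*375)/9 = 468567538/4656784367 - 375*(-3*(-4) + 3375)/9 = 468567538/4656784367 - 375*(-1*(-12) + 3375)/9 = 468567538/4656784367 - 375*(12 + 3375)/9 = 468567538/4656784367 - 375*3387/9 = 468567538/4656784367 - 1*141125 = 468567538/4656784367 - 141125 = -657188225225337/4656784367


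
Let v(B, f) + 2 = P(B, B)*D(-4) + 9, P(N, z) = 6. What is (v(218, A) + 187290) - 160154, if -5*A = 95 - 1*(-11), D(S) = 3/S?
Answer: 54277/2 ≈ 27139.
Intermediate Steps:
A = -106/5 (A = -(95 - 1*(-11))/5 = -(95 + 11)/5 = -⅕*106 = -106/5 ≈ -21.200)
v(B, f) = 5/2 (v(B, f) = -2 + (6*(3/(-4)) + 9) = -2 + (6*(3*(-¼)) + 9) = -2 + (6*(-¾) + 9) = -2 + (-9/2 + 9) = -2 + 9/2 = 5/2)
(v(218, A) + 187290) - 160154 = (5/2 + 187290) - 160154 = 374585/2 - 160154 = 54277/2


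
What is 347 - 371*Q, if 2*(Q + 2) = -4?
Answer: 1831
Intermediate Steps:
Q = -4 (Q = -2 + (½)*(-4) = -2 - 2 = -4)
347 - 371*Q = 347 - 371*(-4) = 347 + 1484 = 1831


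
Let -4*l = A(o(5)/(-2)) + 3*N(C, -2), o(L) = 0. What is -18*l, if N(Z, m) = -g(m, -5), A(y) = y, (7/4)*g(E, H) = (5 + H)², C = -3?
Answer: 0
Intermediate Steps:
g(E, H) = 4*(5 + H)²/7
N(Z, m) = 0 (N(Z, m) = -4*(5 - 5)²/7 = -4*0²/7 = -4*0/7 = -1*0 = 0)
l = 0 (l = -(0/(-2) + 3*0)/4 = -(0*(-½) + 0)/4 = -(0 + 0)/4 = -¼*0 = 0)
-18*l = -18*0 = 0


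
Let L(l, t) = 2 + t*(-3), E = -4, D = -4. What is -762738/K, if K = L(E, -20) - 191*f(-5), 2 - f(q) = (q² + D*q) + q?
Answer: -127123/1220 ≈ -104.20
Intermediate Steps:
f(q) = 2 - q² + 3*q (f(q) = 2 - ((q² - 4*q) + q) = 2 - (q² - 3*q) = 2 + (-q² + 3*q) = 2 - q² + 3*q)
L(l, t) = 2 - 3*t
K = 7320 (K = (2 - 3*(-20)) - 191*(2 - 1*(-5)² + 3*(-5)) = (2 + 60) - 191*(2 - 1*25 - 15) = 62 - 191*(2 - 25 - 15) = 62 - 191*(-38) = 62 + 7258 = 7320)
-762738/K = -762738/7320 = -762738*1/7320 = -127123/1220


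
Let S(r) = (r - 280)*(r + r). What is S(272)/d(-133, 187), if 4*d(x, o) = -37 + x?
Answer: 512/5 ≈ 102.40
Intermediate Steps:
d(x, o) = -37/4 + x/4 (d(x, o) = (-37 + x)/4 = -37/4 + x/4)
S(r) = 2*r*(-280 + r) (S(r) = (-280 + r)*(2*r) = 2*r*(-280 + r))
S(272)/d(-133, 187) = (2*272*(-280 + 272))/(-37/4 + (¼)*(-133)) = (2*272*(-8))/(-37/4 - 133/4) = -4352/(-85/2) = -4352*(-2/85) = 512/5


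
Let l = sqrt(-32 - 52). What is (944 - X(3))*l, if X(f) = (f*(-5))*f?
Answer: 1978*I*sqrt(21) ≈ 9064.3*I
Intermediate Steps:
l = 2*I*sqrt(21) (l = sqrt(-84) = 2*I*sqrt(21) ≈ 9.1651*I)
X(f) = -5*f**2 (X(f) = (-5*f)*f = -5*f**2)
(944 - X(3))*l = (944 - (-5)*3**2)*(2*I*sqrt(21)) = (944 - (-5)*9)*(2*I*sqrt(21)) = (944 - 1*(-45))*(2*I*sqrt(21)) = (944 + 45)*(2*I*sqrt(21)) = 989*(2*I*sqrt(21)) = 1978*I*sqrt(21)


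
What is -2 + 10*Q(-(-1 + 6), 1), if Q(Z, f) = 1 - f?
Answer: -2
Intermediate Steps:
-2 + 10*Q(-(-1 + 6), 1) = -2 + 10*(1 - 1*1) = -2 + 10*(1 - 1) = -2 + 10*0 = -2 + 0 = -2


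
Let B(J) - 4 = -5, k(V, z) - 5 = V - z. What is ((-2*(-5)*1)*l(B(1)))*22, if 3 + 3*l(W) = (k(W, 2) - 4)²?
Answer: 220/3 ≈ 73.333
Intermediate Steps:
k(V, z) = 5 + V - z (k(V, z) = 5 + (V - z) = 5 + V - z)
B(J) = -1 (B(J) = 4 - 5 = -1)
l(W) = -1 + (-1 + W)²/3 (l(W) = -1 + ((5 + W - 1*2) - 4)²/3 = -1 + ((5 + W - 2) - 4)²/3 = -1 + ((3 + W) - 4)²/3 = -1 + (-1 + W)²/3)
((-2*(-5)*1)*l(B(1)))*22 = ((-2*(-5)*1)*(-1 + (-1 - 1)²/3))*22 = ((10*1)*(-1 + (⅓)*(-2)²))*22 = (10*(-1 + (⅓)*4))*22 = (10*(-1 + 4/3))*22 = (10*(⅓))*22 = (10/3)*22 = 220/3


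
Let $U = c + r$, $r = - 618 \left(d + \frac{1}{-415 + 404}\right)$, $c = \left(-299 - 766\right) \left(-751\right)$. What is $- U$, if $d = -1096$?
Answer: $- \frac{16249191}{11} \approx -1.4772 \cdot 10^{6}$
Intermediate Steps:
$c = 799815$ ($c = \left(-1065\right) \left(-751\right) = 799815$)
$r = \frac{7451226}{11}$ ($r = - 618 \left(-1096 + \frac{1}{-415 + 404}\right) = - 618 \left(-1096 + \frac{1}{-11}\right) = - 618 \left(-1096 - \frac{1}{11}\right) = \left(-618\right) \left(- \frac{12057}{11}\right) = \frac{7451226}{11} \approx 6.7738 \cdot 10^{5}$)
$U = \frac{16249191}{11}$ ($U = 799815 + \frac{7451226}{11} = \frac{16249191}{11} \approx 1.4772 \cdot 10^{6}$)
$- U = \left(-1\right) \frac{16249191}{11} = - \frac{16249191}{11}$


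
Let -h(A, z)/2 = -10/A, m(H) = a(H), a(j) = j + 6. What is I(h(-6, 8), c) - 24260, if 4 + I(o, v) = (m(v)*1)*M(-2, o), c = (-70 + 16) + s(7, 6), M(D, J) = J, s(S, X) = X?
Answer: -24124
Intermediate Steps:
a(j) = 6 + j
m(H) = 6 + H
h(A, z) = 20/A (h(A, z) = -(-20)/A = 20/A)
c = -48 (c = (-70 + 16) + 6 = -54 + 6 = -48)
I(o, v) = -4 + o*(6 + v) (I(o, v) = -4 + ((6 + v)*1)*o = -4 + (6 + v)*o = -4 + o*(6 + v))
I(h(-6, 8), c) - 24260 = (-4 + (20/(-6))*(6 - 48)) - 24260 = (-4 + (20*(-⅙))*(-42)) - 24260 = (-4 - 10/3*(-42)) - 24260 = (-4 + 140) - 24260 = 136 - 24260 = -24124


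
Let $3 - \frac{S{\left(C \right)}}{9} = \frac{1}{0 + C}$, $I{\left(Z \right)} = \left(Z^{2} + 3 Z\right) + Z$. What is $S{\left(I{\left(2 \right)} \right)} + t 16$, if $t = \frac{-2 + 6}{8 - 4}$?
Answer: $\frac{169}{4} \approx 42.25$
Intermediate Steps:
$t = 1$ ($t = \frac{4}{4} = 4 \cdot \frac{1}{4} = 1$)
$I{\left(Z \right)} = Z^{2} + 4 Z$
$S{\left(C \right)} = 27 - \frac{9}{C}$ ($S{\left(C \right)} = 27 - \frac{9}{0 + C} = 27 - \frac{9}{C}$)
$S{\left(I{\left(2 \right)} \right)} + t 16 = \left(27 - \frac{9}{2 \left(4 + 2\right)}\right) + 1 \cdot 16 = \left(27 - \frac{9}{2 \cdot 6}\right) + 16 = \left(27 - \frac{9}{12}\right) + 16 = \left(27 - \frac{3}{4}\right) + 16 = \frac{105}{4} + 16 = \frac{169}{4}$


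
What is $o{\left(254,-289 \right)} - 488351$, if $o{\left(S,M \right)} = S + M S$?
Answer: $-561503$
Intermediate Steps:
$o{\left(254,-289 \right)} - 488351 = 254 \left(1 - 289\right) - 488351 = 254 \left(-288\right) - 488351 = -73152 - 488351 = -561503$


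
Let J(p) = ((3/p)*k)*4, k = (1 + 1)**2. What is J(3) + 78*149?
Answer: 11638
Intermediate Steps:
k = 4 (k = 2**2 = 4)
J(p) = 48/p (J(p) = ((3/p)*4)*4 = (12/p)*4 = 48/p)
J(3) + 78*149 = 48/3 + 78*149 = 48*(1/3) + 11622 = 16 + 11622 = 11638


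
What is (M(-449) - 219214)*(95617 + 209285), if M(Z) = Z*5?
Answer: -67523292018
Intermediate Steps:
M(Z) = 5*Z
(M(-449) - 219214)*(95617 + 209285) = (5*(-449) - 219214)*(95617 + 209285) = (-2245 - 219214)*304902 = -221459*304902 = -67523292018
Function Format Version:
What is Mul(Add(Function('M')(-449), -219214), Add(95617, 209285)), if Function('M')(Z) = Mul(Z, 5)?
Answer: -67523292018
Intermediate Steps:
Function('M')(Z) = Mul(5, Z)
Mul(Add(Function('M')(-449), -219214), Add(95617, 209285)) = Mul(Add(Mul(5, -449), -219214), Add(95617, 209285)) = Mul(Add(-2245, -219214), 304902) = Mul(-221459, 304902) = -67523292018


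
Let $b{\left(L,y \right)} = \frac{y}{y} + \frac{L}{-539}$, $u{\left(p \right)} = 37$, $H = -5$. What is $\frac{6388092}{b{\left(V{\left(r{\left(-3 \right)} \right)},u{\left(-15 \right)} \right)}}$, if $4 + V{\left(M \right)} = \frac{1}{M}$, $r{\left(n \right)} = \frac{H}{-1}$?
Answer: $\frac{8607953970}{1357} \approx 6.3434 \cdot 10^{6}$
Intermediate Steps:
$r{\left(n \right)} = 5$ ($r{\left(n \right)} = - \frac{5}{-1} = \left(-5\right) \left(-1\right) = 5$)
$V{\left(M \right)} = -4 + \frac{1}{M}$
$b{\left(L,y \right)} = 1 - \frac{L}{539}$ ($b{\left(L,y \right)} = 1 + L \left(- \frac{1}{539}\right) = 1 - \frac{L}{539}$)
$\frac{6388092}{b{\left(V{\left(r{\left(-3 \right)} \right)},u{\left(-15 \right)} \right)}} = \frac{6388092}{1 - \frac{-4 + \frac{1}{5}}{539}} = \frac{6388092}{1 - - \frac{19}{2695}} = \frac{6388092}{1 + \frac{19}{2695}} = \frac{6388092}{\frac{2714}{2695}} = 6388092 \cdot \frac{2695}{2714} = \frac{8607953970}{1357}$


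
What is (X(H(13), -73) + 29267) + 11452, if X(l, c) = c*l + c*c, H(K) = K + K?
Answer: 44150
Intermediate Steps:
H(K) = 2*K
X(l, c) = c² + c*l (X(l, c) = c*l + c² = c² + c*l)
(X(H(13), -73) + 29267) + 11452 = (-73*(-73 + 2*13) + 29267) + 11452 = (-73*(-73 + 26) + 29267) + 11452 = (-73*(-47) + 29267) + 11452 = (3431 + 29267) + 11452 = 32698 + 11452 = 44150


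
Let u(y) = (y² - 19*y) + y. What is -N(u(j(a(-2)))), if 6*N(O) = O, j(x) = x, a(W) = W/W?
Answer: 17/6 ≈ 2.8333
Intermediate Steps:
a(W) = 1
u(y) = y² - 18*y
N(O) = O/6
-N(u(j(a(-2)))) = -1*(-18 + 1)/6 = -1*(-17)/6 = -(-17)/6 = -1*(-17/6) = 17/6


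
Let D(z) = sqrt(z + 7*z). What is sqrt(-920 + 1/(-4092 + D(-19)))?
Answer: sqrt(2)*sqrt((3764641 - 1840*I*sqrt(38))/(-2046 + I*sqrt(38)))/2 ≈ 1.2137e-8 - 30.332*I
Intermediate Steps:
D(z) = 2*sqrt(2)*sqrt(z) (D(z) = sqrt(8*z) = 2*sqrt(2)*sqrt(z))
sqrt(-920 + 1/(-4092 + D(-19))) = sqrt(-920 + 1/(-4092 + 2*sqrt(2)*sqrt(-19))) = sqrt(-920 + 1/(-4092 + 2*sqrt(2)*(I*sqrt(19)))) = sqrt(-920 + 1/(-4092 + 2*I*sqrt(38)))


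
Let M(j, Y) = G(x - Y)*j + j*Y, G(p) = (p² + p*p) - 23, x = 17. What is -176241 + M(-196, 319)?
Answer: -35986225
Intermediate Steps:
G(p) = -23 + 2*p² (G(p) = (p² + p²) - 23 = 2*p² - 23 = -23 + 2*p²)
M(j, Y) = Y*j + j*(-23 + 2*(17 - Y)²) (M(j, Y) = (-23 + 2*(17 - Y)²)*j + j*Y = j*(-23 + 2*(17 - Y)²) + Y*j = Y*j + j*(-23 + 2*(17 - Y)²))
-176241 + M(-196, 319) = -176241 - 196*(-23 + 319 + 2*(-17 + 319)²) = -176241 - 196*(-23 + 319 + 2*302²) = -176241 - 196*(-23 + 319 + 2*91204) = -176241 - 196*(-23 + 319 + 182408) = -176241 - 196*182704 = -176241 - 35809984 = -35986225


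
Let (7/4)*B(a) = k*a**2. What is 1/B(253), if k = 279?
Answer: 7/71434044 ≈ 9.7992e-8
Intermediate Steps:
B(a) = 1116*a**2/7 (B(a) = 4*(279*a**2)/7 = 1116*a**2/7)
1/B(253) = 1/((1116/7)*253**2) = 1/((1116/7)*64009) = 1/(71434044/7) = 7/71434044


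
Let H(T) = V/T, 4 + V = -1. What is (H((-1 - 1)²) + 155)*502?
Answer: 154365/2 ≈ 77183.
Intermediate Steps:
V = -5 (V = -4 - 1 = -5)
H(T) = -5/T
(H((-1 - 1)²) + 155)*502 = (-5/(-1 - 1)² + 155)*502 = (-5/((-2)²) + 155)*502 = (-5/4 + 155)*502 = (615/4)*502 = 154365/2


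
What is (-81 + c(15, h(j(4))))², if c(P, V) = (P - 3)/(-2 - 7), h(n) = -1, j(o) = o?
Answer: 61009/9 ≈ 6778.8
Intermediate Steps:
c(P, V) = ⅓ - P/9 (c(P, V) = (-3 + P)/(-9) = (-3 + P)*(-⅑) = ⅓ - P/9)
(-81 + c(15, h(j(4))))² = (-81 + (⅓ - ⅑*15))² = (-81 + (⅓ - 5/3))² = (-81 - 4/3)² = (-247/3)² = 61009/9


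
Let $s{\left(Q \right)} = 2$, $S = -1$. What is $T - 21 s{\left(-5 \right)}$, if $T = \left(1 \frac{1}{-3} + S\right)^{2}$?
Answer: $- \frac{362}{9} \approx -40.222$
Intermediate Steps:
$T = \frac{16}{9}$ ($T = \left(1 \frac{1}{-3} - 1\right)^{2} = \left(1 \left(- \frac{1}{3}\right) - 1\right)^{2} = \left(- \frac{1}{3} - 1\right)^{2} = \left(- \frac{4}{3}\right)^{2} = \frac{16}{9} \approx 1.7778$)
$T - 21 s{\left(-5 \right)} = \frac{16}{9} - 42 = - \frac{362}{9}$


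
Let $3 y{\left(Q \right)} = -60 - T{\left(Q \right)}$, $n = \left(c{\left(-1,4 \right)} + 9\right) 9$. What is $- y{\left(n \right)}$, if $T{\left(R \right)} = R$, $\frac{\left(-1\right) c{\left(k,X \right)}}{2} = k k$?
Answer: $41$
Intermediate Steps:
$c{\left(k,X \right)} = - 2 k^{2}$ ($c{\left(k,X \right)} = - 2 k k = - 2 k^{2}$)
$n = 63$ ($n = \left(- 2 \left(-1\right)^{2} + 9\right) 9 = \left(\left(-2\right) 1 + 9\right) 9 = \left(-2 + 9\right) 9 = 7 \cdot 9 = 63$)
$y{\left(Q \right)} = -20 - \frac{Q}{3}$ ($y{\left(Q \right)} = \frac{-60 - Q}{3} = -20 - \frac{Q}{3}$)
$- y{\left(n \right)} = - (-20 - 21) = \left(-1\right) \left(-41\right) = 41$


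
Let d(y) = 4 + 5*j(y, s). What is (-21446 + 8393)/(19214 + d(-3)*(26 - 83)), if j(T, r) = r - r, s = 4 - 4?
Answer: -13053/18986 ≈ -0.68751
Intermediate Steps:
s = 0
j(T, r) = 0
d(y) = 4 (d(y) = 4 + 5*0 = 4 + 0 = 4)
(-21446 + 8393)/(19214 + d(-3)*(26 - 83)) = (-21446 + 8393)/(19214 + 4*(26 - 83)) = -13053/(19214 + 4*(-57)) = -13053/(19214 - 228) = -13053/18986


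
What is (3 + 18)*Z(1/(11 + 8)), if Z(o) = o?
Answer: 21/19 ≈ 1.1053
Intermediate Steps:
(3 + 18)*Z(1/(11 + 8)) = (3 + 18)/(11 + 8) = 21/19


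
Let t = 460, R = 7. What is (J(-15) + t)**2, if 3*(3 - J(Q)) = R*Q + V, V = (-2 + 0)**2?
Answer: 2220100/9 ≈ 2.4668e+5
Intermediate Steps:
V = 4 (V = (-2)**2 = 4)
J(Q) = 5/3 - 7*Q/3 (J(Q) = 3 - (7*Q + 4)/3 = 3 - (4 + 7*Q)/3 = 3 + (-4/3 - 7*Q/3) = 5/3 - 7*Q/3)
(J(-15) + t)**2 = ((5/3 - 7/3*(-15)) + 460)**2 = ((5/3 + 35) + 460)**2 = (110/3 + 460)**2 = (1490/3)**2 = 2220100/9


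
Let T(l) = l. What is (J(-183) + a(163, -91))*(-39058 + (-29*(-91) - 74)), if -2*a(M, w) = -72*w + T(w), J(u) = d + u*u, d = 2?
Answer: -2208592853/2 ≈ -1.1043e+9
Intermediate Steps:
J(u) = 2 + u² (J(u) = 2 + u*u = 2 + u²)
a(M, w) = 71*w/2 (a(M, w) = -(-72*w + w)/2 = -(-71)*w/2 = 71*w/2)
(J(-183) + a(163, -91))*(-39058 + (-29*(-91) - 74)) = ((2 + (-183)²) + (71/2)*(-91))*(-39058 + (-29*(-91) - 74)) = ((2 + 33489) - 6461/2)*(-39058 + (2639 - 74)) = (33491 - 6461/2)*(-39058 + 2565) = (60521/2)*(-36493) = -2208592853/2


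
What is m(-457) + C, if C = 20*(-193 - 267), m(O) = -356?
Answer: -9556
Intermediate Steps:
C = -9200 (C = 20*(-460) = -9200)
m(-457) + C = -356 - 9200 = -9556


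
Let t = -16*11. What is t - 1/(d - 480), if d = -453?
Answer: -164207/933 ≈ -176.00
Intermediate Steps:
t = -176
t - 1/(d - 480) = -176 - 1/(-453 - 480) = -176 - 1/(-933) = -176 - 1*(-1/933) = -176 + 1/933 = -164207/933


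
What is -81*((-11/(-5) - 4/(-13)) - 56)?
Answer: 281637/65 ≈ 4332.9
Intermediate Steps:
-81*((-11/(-5) - 4/(-13)) - 56) = -81*((-11*(-⅕) - 4*(-1/13)) - 56) = -81*((11/5 + 4/13) - 56) = -81*(163/65 - 56) = -81*(-3477/65) = 281637/65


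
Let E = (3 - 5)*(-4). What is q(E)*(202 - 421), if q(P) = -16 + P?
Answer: 1752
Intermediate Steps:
E = 8 (E = -2*(-4) = 8)
q(E)*(202 - 421) = (-16 + 8)*(202 - 421) = -8*(-219) = 1752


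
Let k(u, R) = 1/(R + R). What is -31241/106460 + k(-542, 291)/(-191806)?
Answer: -217966690727/742765378395 ≈ -0.29345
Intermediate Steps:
k(u, R) = 1/(2*R)
-31241/106460 + k(-542, 291)/(-191806) = -31241/106460 + ((1/2)/291)/(-191806) = -31241*1/106460 + ((1/2)*(1/291))*(-1/191806) = -31241/106460 + (1/582)*(-1/191806) = -31241/106460 - 1/111631092 = -217966690727/742765378395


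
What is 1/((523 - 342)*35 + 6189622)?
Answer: 1/6195957 ≈ 1.6140e-7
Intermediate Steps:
1/((523 - 342)*35 + 6189622) = 1/(181*35 + 6189622) = 1/(6335 + 6189622) = 1/6195957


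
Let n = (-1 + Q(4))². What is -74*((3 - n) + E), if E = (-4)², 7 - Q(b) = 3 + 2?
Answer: -1332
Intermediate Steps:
Q(b) = 2 (Q(b) = 7 - (3 + 2) = 7 - 1*5 = 7 - 5 = 2)
n = 1 (n = (-1 + 2)² = 1² = 1)
E = 16
-74*((3 - n) + E) = -74*((3 - 1*1) + 16) = -74*((3 - 1) + 16) = -74*(2 + 16) = -74*18 = -1332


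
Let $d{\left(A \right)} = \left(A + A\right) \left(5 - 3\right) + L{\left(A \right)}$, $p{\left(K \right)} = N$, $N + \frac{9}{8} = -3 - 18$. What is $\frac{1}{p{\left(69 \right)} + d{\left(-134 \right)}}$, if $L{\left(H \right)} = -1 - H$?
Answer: $- \frac{8}{3401} \approx -0.0023522$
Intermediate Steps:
$N = - \frac{177}{8}$ ($N = - \frac{9}{8} - 21 = - \frac{177}{8} \approx -22.125$)
$p{\left(K \right)} = - \frac{177}{8}$
$d{\left(A \right)} = -1 + 3 A$ ($d{\left(A \right)} = \left(A + A\right) \left(5 - 3\right) - \left(1 + A\right) = 2 A 2 - \left(1 + A\right) = 4 A - \left(1 + A\right) = -1 + 3 A$)
$\frac{1}{p{\left(69 \right)} + d{\left(-134 \right)}} = \frac{1}{- \frac{177}{8} + \left(-1 + 3 \left(-134\right)\right)} = \frac{1}{- \frac{177}{8} - 403} = \frac{1}{- \frac{3401}{8}} = - \frac{8}{3401}$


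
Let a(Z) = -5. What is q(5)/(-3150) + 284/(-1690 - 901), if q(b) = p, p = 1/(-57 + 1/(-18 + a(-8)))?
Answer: -1173655607/10708084800 ≈ -0.10960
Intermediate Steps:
p = -23/1312 (p = 1/(-57 + 1/(-18 - 5)) = 1/(-57 + 1/(-23)) = 1/(-57 - 1/23) = 1/(-1312/23) = -23/1312 ≈ -0.017531)
q(b) = -23/1312
q(5)/(-3150) + 284/(-1690 - 901) = -23/1312/(-3150) + 284/(-1690 - 901) = -23/1312*(-1/3150) + 284/(-2591) = 23/4132800 + 284*(-1/2591) = 23/4132800 - 284/2591 = -1173655607/10708084800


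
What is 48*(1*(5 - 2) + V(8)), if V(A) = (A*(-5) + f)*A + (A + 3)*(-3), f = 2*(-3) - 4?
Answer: -20640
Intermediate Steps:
f = -10 (f = -6 - 4 = -10)
V(A) = -9 - 3*A + A*(-10 - 5*A) (V(A) = (A*(-5) - 10)*A + (A + 3)*(-3) = (-5*A - 10)*A + (3 + A)*(-3) = (-10 - 5*A)*A + (-9 - 3*A) = A*(-10 - 5*A) + (-9 - 3*A) = -9 - 3*A + A*(-10 - 5*A))
48*(1*(5 - 2) + V(8)) = 48*(1*(5 - 2) + (-9 - 13*8 - 5*8²)) = 48*(1*3 + (-9 - 104 - 5*64)) = 48*(3 + (-9 - 104 - 320)) = 48*(3 - 433) = 48*(-430) = -20640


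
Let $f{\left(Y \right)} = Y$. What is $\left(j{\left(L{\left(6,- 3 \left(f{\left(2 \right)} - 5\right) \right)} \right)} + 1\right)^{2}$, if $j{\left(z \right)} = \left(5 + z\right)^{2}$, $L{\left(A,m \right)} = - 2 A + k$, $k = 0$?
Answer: $2500$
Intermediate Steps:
$L{\left(A,m \right)} = - 2 A$ ($L{\left(A,m \right)} = - 2 A + 0 = - 2 A$)
$\left(j{\left(L{\left(6,- 3 \left(f{\left(2 \right)} - 5\right) \right)} \right)} + 1\right)^{2} = \left(\left(5 - 12\right)^{2} + 1\right)^{2} = \left(\left(-7\right)^{2} + 1\right)^{2} = \left(49 + 1\right)^{2} = 50^{2} = 2500$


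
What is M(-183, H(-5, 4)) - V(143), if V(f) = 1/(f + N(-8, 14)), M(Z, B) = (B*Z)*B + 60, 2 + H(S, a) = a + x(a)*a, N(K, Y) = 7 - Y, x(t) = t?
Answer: -8055553/136 ≈ -59232.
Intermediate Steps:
H(S, a) = -2 + a + a² (H(S, a) = -2 + (a + a*a) = -2 + (a + a²) = -2 + a + a²)
M(Z, B) = 60 + Z*B² (M(Z, B) = Z*B² + 60 = 60 + Z*B²)
V(f) = 1/(-7 + f) (V(f) = 1/(f + (7 - 1*14)) = 1/(f + (7 - 14)) = 1/(f - 7) = 1/(-7 + f))
M(-183, H(-5, 4)) - V(143) = (60 - 183*(-2 + 4 + 4²)²) - 1/(-7 + 143) = (60 - 183*(-2 + 4 + 16)²) - 1/136 = (60 - 183*18²) - 1*1/136 = (60 - 183*324) - 1/136 = (60 - 59292) - 1/136 = -59232 - 1/136 = -8055553/136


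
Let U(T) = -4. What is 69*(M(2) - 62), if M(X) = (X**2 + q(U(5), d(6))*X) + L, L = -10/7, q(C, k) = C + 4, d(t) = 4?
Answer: -28704/7 ≈ -4100.6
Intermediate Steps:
q(C, k) = 4 + C
L = -10/7 (L = -10*1/7 = -10/7 ≈ -1.4286)
M(X) = -10/7 + X**2 (M(X) = (X**2 + (4 - 4)*X) - 10/7 = (X**2 + 0*X) - 10/7 = (X**2 + 0) - 10/7 = X**2 - 10/7 = -10/7 + X**2)
69*(M(2) - 62) = 69*((-10/7 + 2**2) - 62) = 69*((-10/7 + 4) - 62) = 69*(18/7 - 62) = 69*(-416/7) = -28704/7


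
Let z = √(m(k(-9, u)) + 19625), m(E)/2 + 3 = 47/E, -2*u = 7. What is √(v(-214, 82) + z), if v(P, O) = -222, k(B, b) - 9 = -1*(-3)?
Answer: √(-7992 + 6*√706566)/6 ≈ 9.0501*I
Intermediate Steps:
u = -7/2 (u = -½*7 = -7/2 ≈ -3.5000)
k(B, b) = 12 (k(B, b) = 9 - 1*(-3) = 9 + 3 = 12)
m(E) = -6 + 94/E (m(E) = -6 + 2*(47/E) = -6 + 94/E)
z = √706566/6 (z = √((-6 + 94/12) + 19625) = √((-6 + 94*(1/12)) + 19625) = √((-6 + 47/6) + 19625) = √(11/6 + 19625) = √(117761/6) = √706566/6 ≈ 140.10)
√(v(-214, 82) + z) = √(-222 + √706566/6)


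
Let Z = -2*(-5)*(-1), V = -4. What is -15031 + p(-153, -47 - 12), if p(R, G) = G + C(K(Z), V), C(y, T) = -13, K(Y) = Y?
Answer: -15103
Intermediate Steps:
Z = -10 (Z = 10*(-1) = -10)
p(R, G) = -13 + G (p(R, G) = G - 13 = -13 + G)
-15031 + p(-153, -47 - 12) = -15031 + (-13 + (-47 - 12)) = -15031 + (-13 - 59) = -15031 - 72 = -15103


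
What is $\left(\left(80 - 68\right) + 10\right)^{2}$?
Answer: $484$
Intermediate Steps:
$\left(\left(80 - 68\right) + 10\right)^{2} = \left(12 + 10\right)^{2} = 22^{2} = 484$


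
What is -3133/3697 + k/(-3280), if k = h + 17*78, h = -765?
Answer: -12350257/12126160 ≈ -1.0185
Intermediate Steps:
k = 561 (k = -765 + 17*78 = -765 + 1326 = 561)
-3133/3697 + k/(-3280) = -3133/3697 + 561/(-3280) = -3133*1/3697 + 561*(-1/3280) = -3133/3697 - 561/3280 = -12350257/12126160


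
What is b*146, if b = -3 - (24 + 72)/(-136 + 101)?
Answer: -1314/35 ≈ -37.543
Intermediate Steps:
b = -9/35 (b = -3 - 96/(-35) = -3 - 96*(-1)/35 = -3 - 1*(-96/35) = -3 + 96/35 = -9/35 ≈ -0.25714)
b*146 = -9/35*146 = -1314/35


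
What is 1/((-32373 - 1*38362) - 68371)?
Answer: -1/139106 ≈ -7.1888e-6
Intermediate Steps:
1/((-32373 - 1*38362) - 68371) = 1/((-32373 - 38362) - 68371) = 1/(-70735 - 68371) = 1/(-139106) = -1/139106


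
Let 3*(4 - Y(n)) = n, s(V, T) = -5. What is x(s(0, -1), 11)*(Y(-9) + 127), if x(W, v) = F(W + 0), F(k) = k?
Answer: -670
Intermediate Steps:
x(W, v) = W (x(W, v) = W + 0 = W)
Y(n) = 4 - n/3
x(s(0, -1), 11)*(Y(-9) + 127) = -5*((4 - 1/3*(-9)) + 127) = -5*((4 + 3) + 127) = -5*(7 + 127) = -5*134 = -670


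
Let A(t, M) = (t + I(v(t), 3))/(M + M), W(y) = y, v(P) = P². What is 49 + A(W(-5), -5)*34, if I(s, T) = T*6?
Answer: 24/5 ≈ 4.8000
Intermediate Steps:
I(s, T) = 6*T
A(t, M) = (18 + t)/(2*M) (A(t, M) = (t + 6*3)/(M + M) = (t + 18)/((2*M)) = (18 + t)*(1/(2*M)) = (18 + t)/(2*M))
49 + A(W(-5), -5)*34 = 49 + ((½)*(18 - 5)/(-5))*34 = 49 + ((½)*(-⅕)*13)*34 = 49 - 13/10*34 = 49 - 221/5 = 24/5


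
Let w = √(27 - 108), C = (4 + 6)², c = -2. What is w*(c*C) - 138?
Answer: -138 - 1800*I ≈ -138.0 - 1800.0*I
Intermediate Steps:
C = 100 (C = 10² = 100)
w = 9*I (w = √(-81) = 9*I ≈ 9.0*I)
w*(c*C) - 138 = (9*I)*(-2*100) - 138 = (9*I)*(-200) - 138 = -1800*I - 138 = -138 - 1800*I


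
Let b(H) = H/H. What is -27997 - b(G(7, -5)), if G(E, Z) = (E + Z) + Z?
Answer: -27998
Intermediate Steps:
G(E, Z) = E + 2*Z
b(H) = 1
-27997 - b(G(7, -5)) = -27997 - 1*1 = -27997 - 1 = -27998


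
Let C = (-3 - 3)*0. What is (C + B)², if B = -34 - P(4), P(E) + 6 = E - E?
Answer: 784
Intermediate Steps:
P(E) = -6 (P(E) = -6 + (E - E) = -6 + 0 = -6)
B = -28 (B = -34 - 1*(-6) = -34 + 6 = -28)
C = 0 (C = -6*0 = 0)
(C + B)² = (0 - 28)² = (-28)² = 784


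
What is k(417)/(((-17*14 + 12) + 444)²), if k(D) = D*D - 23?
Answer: 86933/23762 ≈ 3.6585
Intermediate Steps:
k(D) = -23 + D² (k(D) = D² - 23 = -23 + D²)
k(417)/(((-17*14 + 12) + 444)²) = (-23 + 417²)/(((-17*14 + 12) + 444)²) = (-23 + 173889)/(((-238 + 12) + 444)²) = 173866/((-226 + 444)²) = 173866/(218²) = 173866/47524 = 173866*(1/47524) = 86933/23762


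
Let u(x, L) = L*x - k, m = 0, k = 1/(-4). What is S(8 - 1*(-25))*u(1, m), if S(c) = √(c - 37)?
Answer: I/2 ≈ 0.5*I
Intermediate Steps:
k = -¼ ≈ -0.25000
S(c) = √(-37 + c)
u(x, L) = ¼ + L*x (u(x, L) = L*x - 1*(-¼) = L*x + ¼ = ¼ + L*x)
S(8 - 1*(-25))*u(1, m) = √(-37 + (8 - 1*(-25)))*(¼ + 0*1) = √(-37 + (8 + 25))*(¼ + 0) = √(-37 + 33)*(¼) = √(-4)*(¼) = (2*I)*(¼) = I/2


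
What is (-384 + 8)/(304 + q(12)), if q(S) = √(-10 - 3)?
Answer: -114304/92429 + 376*I*√13/92429 ≈ -1.2367 + 0.014667*I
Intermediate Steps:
q(S) = I*√13 (q(S) = √(-13) = I*√13)
(-384 + 8)/(304 + q(12)) = (-384 + 8)/(304 + I*√13) = -376/(304 + I*√13)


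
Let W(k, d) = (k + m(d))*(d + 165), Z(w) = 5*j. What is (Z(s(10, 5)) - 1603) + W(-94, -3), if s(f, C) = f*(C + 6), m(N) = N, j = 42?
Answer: -17107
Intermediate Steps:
s(f, C) = f*(6 + C)
Z(w) = 210 (Z(w) = 5*42 = 210)
W(k, d) = (165 + d)*(d + k) (W(k, d) = (k + d)*(d + 165) = (d + k)*(165 + d) = (165 + d)*(d + k))
(Z(s(10, 5)) - 1603) + W(-94, -3) = (210 - 1603) + ((-3)² + 165*(-3) + 165*(-94) - 3*(-94)) = -1393 + (9 - 495 - 15510 + 282) = -1393 - 15714 = -17107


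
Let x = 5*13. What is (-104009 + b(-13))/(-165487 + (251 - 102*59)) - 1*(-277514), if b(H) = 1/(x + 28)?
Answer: 2209935125272/7963311 ≈ 2.7751e+5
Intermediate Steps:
x = 65
b(H) = 1/93 (b(H) = 1/(65 + 28) = 1/93)
(-104009 + b(-13))/(-165487 + (251 - 102*59)) - 1*(-277514) = (-104009 + 1/93)/(-165487 + (251 - 102*59)) - 1*(-277514) = -9672836/(93*(-165487 + (251 - 6018))) + 277514 = -9672836/(93*(-165487 - 5767)) + 277514 = -9672836/93/(-171254) + 277514 = -9672836/93*(-1/171254) + 277514 = 4836418/7963311 + 277514 = 2209935125272/7963311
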